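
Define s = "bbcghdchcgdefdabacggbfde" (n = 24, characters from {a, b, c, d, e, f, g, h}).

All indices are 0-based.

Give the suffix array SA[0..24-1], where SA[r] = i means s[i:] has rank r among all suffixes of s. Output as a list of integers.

[14, 16, 15, 0, 1, 20, 8, 17, 2, 6, 13, 5, 22, 10, 23, 11, 12, 21, 19, 9, 18, 3, 7, 4]

rank→(start, suffix):
  0 → (14, 'abacggbfde')
  1 → (16, 'acggbfde')
  2 → (15, 'bacggbfde')
  3 → (0, 'bbcghdchcgdefdabacggbfde')
  4 → (1, 'bcghdchcgdefdabacggbfde')
  5 → (20, 'bfde')
  6 → (8, 'cgdefdabacggbfde')
  7 → (17, 'cggbfde')
  8 → (2, 'cghdchcgdefdabacggbfde')
  9 → (6, 'chcgdefdabacggbfde')
  10 → (13, 'dabacggbfde')
  11 → (5, 'dchcgdefdabacggbfde')
  12 → (22, 'de')
  13 → (10, 'defdabacggbfde')
  14 → (23, 'e')
  15 → (11, 'efdabacggbfde')
  16 → (12, 'fdabacggbfde')
  17 → (21, 'fde')
  18 → (19, 'gbfde')
  19 → (9, 'gdefdabacggbfde')
  20 → (18, 'ggbfde')
  21 → (3, 'ghdchcgdefdabacggbfde')
  22 → (7, 'hcgdefdabacggbfde')
  23 → (4, 'hdchcgdefdabacggbfde')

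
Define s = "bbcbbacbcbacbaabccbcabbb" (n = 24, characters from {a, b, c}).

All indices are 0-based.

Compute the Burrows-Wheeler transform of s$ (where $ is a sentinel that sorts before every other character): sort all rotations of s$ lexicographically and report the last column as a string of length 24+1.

rank  rotation                   last
    0  $bbcbbacbcbacbaabccbcabbb  b
    1  aabccbcabbb$bbcbbacbcbacb  b
    2  abbb$bbcbbacbcbacbaabccbc  c
    3  abccbcabbb$bbcbbacbcbacba  a
    4  acbaabccbcabbb$bbcbbacbcb  b
    5  acbcbacbaabccbcabbb$bbcbb  b
    6  b$bbcbbacbcbacbaabccbcabb  b
    7  baabccbcabbb$bbcbbacbcbac  c
    8  bacbaabccbcabbb$bbcbbacbc  c
    9  bacbcbacbaabccbcabbb$bbcb  b
   10  bb$bbcbbacbcbacbaabccbcab  b
   11  bbacbcbacbaabccbcabbb$bbc  c
   12  bbb$bbcbbacbcbacbaabccbca  a
   13  bbcbbacbcbacbaabccbcabbb$  $
   14  bcabbb$bbcbbacbcbacbaabcc  c
   15  bcbacbaabccbcabbb$bbcbbac  c
   16  bcbbacbcbacbaabccbcabbb$b  b
   17  bccbcabbb$bbcbbacbcbacbaa  a
   18  cabbb$bbcbbacbcbacbaabccb  b
   19  cbaabccbcabbb$bbcbbacbcba  a
   20  cbacbaabccbcabbb$bbcbbacb  b
   21  cbbacbcbacbaabccbcabbb$bb  b
   22  cbcabbb$bbcbbacbcbacbaabc  c
   23  cbcbacbaabccbcabbb$bbcbba  a
   24  ccbcabbb$bbcbbacbcbacbaab  b

bbcabbbccbbca$ccbababbcab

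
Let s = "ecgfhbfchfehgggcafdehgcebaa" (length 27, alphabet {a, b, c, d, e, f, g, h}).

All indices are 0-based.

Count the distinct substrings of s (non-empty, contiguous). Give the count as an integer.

rank | idx | suffix
   0 |  26 | a
   1 |  25 | aa
   2 |  16 | afdehgcebaa
   3 |  24 | baa
   4 |   5 | bfchfehgggcafdehgcebaa
   5 |  15 | cafdehgcebaa
   6 |  22 | cebaa
   7 |   1 | cgfhbfchfehgggcafdehgcebaa
   8 |   7 | chfehgggcafdehgcebaa
   9 |  18 | dehgcebaa
  10 |  23 | ebaa
  11 |   0 | ecgfhbfchfehgggcafdehgcebaa
  12 |  19 | ehgcebaa
  13 |  10 | ehgggcafdehgcebaa
  14 |   6 | fchfehgggcafdehgcebaa
  15 |  17 | fdehgcebaa
  16 |   9 | fehgggcafdehgcebaa
  17 |   3 | fhbfchfehgggcafdehgcebaa
  18 |  14 | gcafdehgcebaa
  19 |  21 | gcebaa
  20 |   2 | gfhbfchfehgggcafdehgcebaa
  21 |  13 | ggcafdehgcebaa
  22 |  12 | gggcafdehgcebaa
  23 |   4 | hbfchfehgggcafdehgcebaa
  24 |   8 | hfehgggcafdehgcebaa
  25 |  20 | hgcebaa
  26 |  11 | hgggcafdehgcebaa

SA = [26, 25, 16, 24, 5, 15, 22, 1, 7, 18, 23, 0, 19, 10, 6, 17, 9, 3, 14, 21, 2, 13, 12, 4, 8, 20, 11]
rank  pair      lcp
   1  s[26:],s[25:]  1  'a'
   2  s[25:],s[16:]  1  'a'
   3  s[16:],s[24:]  0  ''
   4  s[24:],s[5:]  1  'b'
   5  s[5:],s[15:]  0  ''
   6  s[15:],s[22:]  1  'c'
   7  s[22:],s[1:]  1  'c'
   8  s[1:],s[7:]  1  'c'
   9  s[7:],s[18:]  0  ''
  10  s[18:],s[23:]  0  ''
  11  s[23:],s[0:]  1  'e'
  12  s[0:],s[19:]  1  'e'
  13  s[19:],s[10:]  3  'ehg'
  14  s[10:],s[6:]  0  ''
  15  s[6:],s[17:]  1  'f'
  16  s[17:],s[9:]  1  'f'
  17  s[9:],s[3:]  1  'f'
  18  s[3:],s[14:]  0  ''
  19  s[14:],s[21:]  2  'gc'
  20  s[21:],s[2:]  1  'g'
  21  s[2:],s[13:]  1  'g'
  22  s[13:],s[12:]  2  'gg'
  23  s[12:],s[4:]  0  ''
  24  s[4:],s[8:]  1  'h'
  25  s[8:],s[20:]  1  'h'
  26  s[20:],s[11:]  2  'hg'

n(n+1)/2 = 27·28/2 = 378
Σ LCP = 0 + 1 + 1 + 0 + 1 + 0 + 1 + 1 + 1 + 0 + 0 + 1 + 1 + 3 + 0 + 1 + 1 + 1 + 0 + 2 + 1 + 1 + 2 + 0 + 1 + 1 + 2 = 24
distinct = 378 − 24 = 354

354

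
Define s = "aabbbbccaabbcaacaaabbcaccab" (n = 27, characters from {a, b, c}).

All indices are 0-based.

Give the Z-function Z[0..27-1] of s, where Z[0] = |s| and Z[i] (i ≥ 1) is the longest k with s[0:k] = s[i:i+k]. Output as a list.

Z[0]=27
i=1: outside box; Z[1]=1 scan→box=[1,2)
i=2: outside box; Z[2]=0
i=3: outside box; Z[3]=0
i=4: outside box; Z[4]=0
i=5: outside box; Z[5]=0
i=6: outside box; Z[6]=0
i=7: outside box; Z[7]=0
i=8: outside box; Z[8]=4 scan→box=[8,12)
i=9: min(r-i=3, Z[1]=1)=1; Z[9]=1
i=10: min(r-i=2, Z[2]=0)=0; Z[10]=0
i=11: min(r-i=1, Z[3]=0)=0; Z[11]=0
i=12: outside box; Z[12]=0
i=13: outside box; Z[13]=2 scan→box=[13,15)
i=14: min(r-i=1, Z[1]=1)=1; Z[14]=1
i=15: outside box; Z[15]=0
i=16: outside box; Z[16]=2 scan→box=[16,18)
i=17: min(r-i=1, Z[1]=1)=1; Z[17]=4 scan→box=[17,21)
i=18: min(r-i=3, Z[1]=1)=1; Z[18]=1
i=19: min(r-i=2, Z[2]=0)=0; Z[19]=0
i=20: min(r-i=1, Z[3]=0)=0; Z[20]=0
i=21: outside box; Z[21]=0
i=22: outside box; Z[22]=1 scan→box=[22,23)
i=23: outside box; Z[23]=0
i=24: outside box; Z[24]=0
i=25: outside box; Z[25]=1 scan→box=[25,26)
i=26: outside box; Z[26]=0

[27, 1, 0, 0, 0, 0, 0, 0, 4, 1, 0, 0, 0, 2, 1, 0, 2, 4, 1, 0, 0, 0, 1, 0, 0, 1, 0]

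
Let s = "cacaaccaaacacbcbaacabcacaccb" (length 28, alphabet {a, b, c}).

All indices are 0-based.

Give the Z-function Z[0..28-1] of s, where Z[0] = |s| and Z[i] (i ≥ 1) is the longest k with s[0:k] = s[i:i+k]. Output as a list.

Z[0]=28
i=1: fresh scan; Z[1]=0
i=2: fresh scan; Z[2]=2 scan→box=[2,4)
i=3: min(r-i=1, Z[1]=0)=0; Z[3]=0
i=4: fresh scan; Z[4]=0
i=5: fresh scan; Z[5]=1 scan→box=[5,6)
i=6: fresh scan; Z[6]=2 scan→box=[6,8)
i=7: min(r-i=1, Z[1]=0)=0; Z[7]=0
i=8: fresh scan; Z[8]=0
i=9: fresh scan; Z[9]=0
i=10: fresh scan; Z[10]=3 scan→box=[10,13)
i=11: min(r-i=2, Z[1]=0)=0; Z[11]=0
i=12: min(r-i=1, Z[2]=2)=1; Z[12]=1
i=13: fresh scan; Z[13]=0
i=14: fresh scan; Z[14]=1 scan→box=[14,15)
i=15: fresh scan; Z[15]=0
i=16: fresh scan; Z[16]=0
i=17: fresh scan; Z[17]=0
i=18: fresh scan; Z[18]=2 scan→box=[18,20)
i=19: min(r-i=1, Z[1]=0)=0; Z[19]=0
i=20: fresh scan; Z[20]=0
i=21: fresh scan; Z[21]=4 scan→box=[21,25)
i=22: min(r-i=3, Z[1]=0)=0; Z[22]=0
i=23: min(r-i=2, Z[2]=2)=2; Z[23]=3 scan→box=[23,26)
i=24: min(r-i=2, Z[1]=0)=0; Z[24]=0
i=25: min(r-i=1, Z[2]=2)=1; Z[25]=1
i=26: fresh scan; Z[26]=1 scan→box=[26,27)
i=27: fresh scan; Z[27]=0

[28, 0, 2, 0, 0, 1, 2, 0, 0, 0, 3, 0, 1, 0, 1, 0, 0, 0, 2, 0, 0, 4, 0, 3, 0, 1, 1, 0]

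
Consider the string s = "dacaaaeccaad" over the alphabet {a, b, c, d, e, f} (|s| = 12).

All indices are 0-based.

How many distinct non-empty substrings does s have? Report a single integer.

rank→(start, suffix):
  0 → (3, 'aaaeccaad')
  1 → (9, 'aad')
  2 → (4, 'aaeccaad')
  3 → (1, 'acaaaeccaad')
  4 → (10, 'ad')
  5 → (5, 'aeccaad')
  6 → (2, 'caaaeccaad')
  7 → (8, 'caad')
  8 → (7, 'ccaad')
  9 → (11, 'd')
  10 → (0, 'dacaaaeccaad')
  11 → (6, 'eccaad')

SA = [3, 9, 4, 1, 10, 5, 2, 8, 7, 11, 0, 6]
[i] adj suffixes → lcp
  [1] 3/9 → 2 ('aa')
  [2] 9/4 → 2 ('aa')
  [3] 4/1 → 1 ('a')
  [4] 1/10 → 1 ('a')
  [5] 10/5 → 1 ('a')
  [6] 5/2 → 0 ('')
  [7] 2/8 → 3 ('caa')
  [8] 8/7 → 1 ('c')
  [9] 7/11 → 0 ('')
  [10] 11/0 → 1 ('d')
  [11] 0/6 → 0 ('')

n(n+1)/2 = 12·13/2 = 78
Σ LCP = 0 + 2 + 2 + 1 + 1 + 1 + 0 + 3 + 1 + 0 + 1 + 0 = 12
distinct = 78 − 12 = 66

66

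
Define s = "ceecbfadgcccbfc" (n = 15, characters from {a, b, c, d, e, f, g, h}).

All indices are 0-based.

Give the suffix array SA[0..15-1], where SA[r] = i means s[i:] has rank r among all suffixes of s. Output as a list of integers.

[6, 4, 12, 14, 3, 11, 10, 9, 0, 7, 2, 1, 5, 13, 8]

rank→(start, suffix):
  0 → (6, 'adgcccbfc')
  1 → (4, 'bfadgcccbfc')
  2 → (12, 'bfc')
  3 → (14, 'c')
  4 → (3, 'cbfadgcccbfc')
  5 → (11, 'cbfc')
  6 → (10, 'ccbfc')
  7 → (9, 'cccbfc')
  8 → (0, 'ceecbfadgcccbfc')
  9 → (7, 'dgcccbfc')
  10 → (2, 'ecbfadgcccbfc')
  11 → (1, 'eecbfadgcccbfc')
  12 → (5, 'fadgcccbfc')
  13 → (13, 'fc')
  14 → (8, 'gcccbfc')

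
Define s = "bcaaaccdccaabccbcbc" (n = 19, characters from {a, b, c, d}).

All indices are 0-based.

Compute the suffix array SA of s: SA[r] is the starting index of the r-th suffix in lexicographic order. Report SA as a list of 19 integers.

[2, 10, 3, 11, 4, 17, 0, 15, 12, 18, 1, 9, 16, 14, 8, 13, 5, 6, 7]

rank | idx | suffix
   0 |   2 | aaaccdccaabccbcbc
   1 |  10 | aabccbcbc
   2 |   3 | aaccdccaabccbcbc
   3 |  11 | abccbcbc
   4 |   4 | accdccaabccbcbc
   5 |  17 | bc
   6 |   0 | bcaaaccdccaabccbcbc
   7 |  15 | bcbc
   8 |  12 | bccbcbc
   9 |  18 | c
  10 |   1 | caaaccdccaabccbcbc
  11 |   9 | caabccbcbc
  12 |  16 | cbc
  13 |  14 | cbcbc
  14 |   8 | ccaabccbcbc
  15 |  13 | ccbcbc
  16 |   5 | ccdccaabccbcbc
  17 |   6 | cdccaabccbcbc
  18 |   7 | dccaabccbcbc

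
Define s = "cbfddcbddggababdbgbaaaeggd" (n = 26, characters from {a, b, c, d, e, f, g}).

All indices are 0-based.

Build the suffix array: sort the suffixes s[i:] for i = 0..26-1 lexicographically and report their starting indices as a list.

rank→(start, suffix):
  0 → (19, 'aaaeggd')
  1 → (20, 'aaeggd')
  2 → (11, 'ababdbgbaaaeggd')
  3 → (13, 'abdbgbaaaeggd')
  4 → (21, 'aeggd')
  5 → (18, 'baaaeggd')
  6 → (12, 'babdbgbaaaeggd')
  7 → (14, 'bdbgbaaaeggd')
  8 → (6, 'bddggababdbgbaaaeggd')
  9 → (1, 'bfddcbddggababdbgbaaaeggd')
  10 → (16, 'bgbaaaeggd')
  11 → (5, 'cbddggababdbgbaaaeggd')
  12 → (0, 'cbfddcbddggababdbgbaaaeggd')
  13 → (25, 'd')
  14 → (15, 'dbgbaaaeggd')
  15 → (4, 'dcbddggababdbgbaaaeggd')
  16 → (3, 'ddcbddggababdbgbaaaeggd')
  17 → (7, 'ddggababdbgbaaaeggd')
  18 → (8, 'dggababdbgbaaaeggd')
  19 → (22, 'eggd')
  20 → (2, 'fddcbddggababdbgbaaaeggd')
  21 → (10, 'gababdbgbaaaeggd')
  22 → (17, 'gbaaaeggd')
  23 → (24, 'gd')
  24 → (9, 'ggababdbgbaaaeggd')
  25 → (23, 'ggd')

[19, 20, 11, 13, 21, 18, 12, 14, 6, 1, 16, 5, 0, 25, 15, 4, 3, 7, 8, 22, 2, 10, 17, 24, 9, 23]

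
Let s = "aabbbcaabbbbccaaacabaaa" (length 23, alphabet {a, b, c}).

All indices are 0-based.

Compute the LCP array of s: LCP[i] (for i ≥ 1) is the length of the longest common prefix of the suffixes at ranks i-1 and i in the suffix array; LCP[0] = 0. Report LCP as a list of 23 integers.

[0, 1, 2, 3, 2, 5, 2, 1, 2, 4, 1, 0, 1, 3, 4, 2, 3, 1, 2, 0, 3, 2, 1]

sorted suffixes:
  #0 SA[0]=22  'a'
  #1 SA[1]=21  'aa'
  #2 SA[2]=20  'aaa'
  #3 SA[3]=14  'aaacabaaa'
  #4 SA[4]=6  'aabbbbccaaacabaaa'
  #5 SA[5]=0  'aabbbcaabbbbccaaacabaaa'
  #6 SA[6]=15  'aacabaaa'
  #7 SA[7]=18  'abaaa'
  #8 SA[8]=7  'abbbbccaaacabaaa'
  #9 SA[9]=1  'abbbcaabbbbccaaacabaaa'
  #10 SA[10]=16  'acabaaa'
  #11 SA[11]=19  'baaa'
  #12 SA[12]=8  'bbbbccaaacabaaa'
  #13 SA[13]=2  'bbbcaabbbbccaaacabaaa'
  #14 SA[14]=9  'bbbccaaacabaaa'
  #15 SA[15]=3  'bbcaabbbbccaaacabaaa'
  #16 SA[16]=10  'bbccaaacabaaa'
  #17 SA[17]=4  'bcaabbbbccaaacabaaa'
  #18 SA[18]=11  'bccaaacabaaa'
  #19 SA[19]=13  'caaacabaaa'
  #20 SA[20]=5  'caabbbbccaaacabaaa'
  #21 SA[21]=17  'cabaaa'
  #22 SA[22]=12  'ccaaacabaaa'

SA = [22, 21, 20, 14, 6, 0, 15, 18, 7, 1, 16, 19, 8, 2, 9, 3, 10, 4, 11, 13, 5, 17, 12]
[i] adj suffixes → lcp
  [1] 22/21 → 1 ('a')
  [2] 21/20 → 2 ('aa')
  [3] 20/14 → 3 ('aaa')
  [4] 14/6 → 2 ('aa')
  [5] 6/0 → 5 ('aabbb')
  [6] 0/15 → 2 ('aa')
  [7] 15/18 → 1 ('a')
  [8] 18/7 → 2 ('ab')
  [9] 7/1 → 4 ('abbb')
  [10] 1/16 → 1 ('a')
  [11] 16/19 → 0 ('')
  [12] 19/8 → 1 ('b')
  [13] 8/2 → 3 ('bbb')
  [14] 2/9 → 4 ('bbbc')
  [15] 9/3 → 2 ('bb')
  [16] 3/10 → 3 ('bbc')
  [17] 10/4 → 1 ('b')
  [18] 4/11 → 2 ('bc')
  [19] 11/13 → 0 ('')
  [20] 13/5 → 3 ('caa')
  [21] 5/17 → 2 ('ca')
  [22] 17/12 → 1 ('c')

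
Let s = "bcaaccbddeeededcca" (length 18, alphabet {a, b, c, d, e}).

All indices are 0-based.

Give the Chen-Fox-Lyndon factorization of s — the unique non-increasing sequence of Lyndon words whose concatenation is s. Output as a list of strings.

["bc", "aaccbddeeededcc", "a"]

emit factor 1: 'bc' (i=0, period=2)
emit factor 2: 'aaccbddeeededcc' (i=2, period=15)
emit factor 3: 'a' (i=17, period=1)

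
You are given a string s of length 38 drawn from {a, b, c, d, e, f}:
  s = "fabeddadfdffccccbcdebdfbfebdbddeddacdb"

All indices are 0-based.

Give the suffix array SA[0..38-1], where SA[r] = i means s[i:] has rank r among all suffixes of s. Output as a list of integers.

[1, 34, 6, 37, 16, 26, 28, 20, 2, 23, 15, 14, 13, 12, 35, 17, 33, 5, 36, 27, 32, 4, 29, 18, 30, 21, 7, 9, 25, 19, 31, 3, 0, 22, 11, 8, 24, 10]

rank→(start, suffix):
  0 → (1, 'abeddadfdffccccbcdebdfbfebdbddeddacdb')
  1 → (34, 'acdb')
  2 → (6, 'adfdffccccbcdebdfbfebdbddeddacdb')
  3 → (37, 'b')
  4 → (16, 'bcdebdfbfebdbddeddacdb')
  5 → (26, 'bdbddeddacdb')
  6 → (28, 'bddeddacdb')
  7 → (20, 'bdfbfebdbddeddacdb')
  8 → (2, 'beddadfdffccccbcdebdfbfebdbddeddacdb')
  9 → (23, 'bfebdbddeddacdb')
  10 → (15, 'cbcdebdfbfebdbddeddacdb')
  11 → (14, 'ccbcdebdfbfebdbddeddacdb')
  12 → (13, 'cccbcdebdfbfebdbddeddacdb')
  13 → (12, 'ccccbcdebdfbfebdbddeddacdb')
  14 → (35, 'cdb')
  15 → (17, 'cdebdfbfebdbddeddacdb')
  16 → (33, 'dacdb')
  17 → (5, 'dadfdffccccbcdebdfbfebdbddeddacdb')
  18 → (36, 'db')
  19 → (27, 'dbddeddacdb')
  20 → (32, 'ddacdb')
  21 → (4, 'ddadfdffccccbcdebdfbfebdbddeddacdb')
  22 → (29, 'ddeddacdb')
  23 → (18, 'debdfbfebdbddeddacdb')
  24 → (30, 'deddacdb')
  25 → (21, 'dfbfebdbddeddacdb')
  26 → (7, 'dfdffccccbcdebdfbfebdbddeddacdb')
  27 → (9, 'dffccccbcdebdfbfebdbddeddacdb')
  28 → (25, 'ebdbddeddacdb')
  29 → (19, 'ebdfbfebdbddeddacdb')
  30 → (31, 'eddacdb')
  31 → (3, 'eddadfdffccccbcdebdfbfebdbddeddacdb')
  32 → (0, 'fabeddadfdffccccbcdebdfbfebdbddeddacdb')
  33 → (22, 'fbfebdbddeddacdb')
  34 → (11, 'fccccbcdebdfbfebdbddeddacdb')
  35 → (8, 'fdffccccbcdebdfbfebdbddeddacdb')
  36 → (24, 'febdbddeddacdb')
  37 → (10, 'ffccccbcdebdfbfebdbddeddacdb')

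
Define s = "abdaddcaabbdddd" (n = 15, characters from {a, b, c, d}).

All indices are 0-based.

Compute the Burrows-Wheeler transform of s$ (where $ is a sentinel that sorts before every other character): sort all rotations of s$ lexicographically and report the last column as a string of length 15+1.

rank  rotation          last
    0  $abdaddcaabbdddd  d
    1  aabbdddd$abdaddc  c
    2  abbdddd$abdaddca  a
    3  abdaddcaabbdddd$  $
    4  addcaabbdddd$abd  d
    5  bbdddd$abdaddcaa  a
    6  bdaddcaabbdddd$a  a
    7  bdddd$abdaddcaab  b
    8  caabbdddd$abdadd  d
    9  d$abdaddcaabbddd  d
   10  daddcaabbdddd$ab  b
   11  dcaabbdddd$abdad  d
   12  dd$abdaddcaabbdd  d
   13  ddcaabbdddd$abda  a
   14  ddd$abdaddcaabbd  d
   15  dddd$abdaddcaabb  b

dca$daabddbddadb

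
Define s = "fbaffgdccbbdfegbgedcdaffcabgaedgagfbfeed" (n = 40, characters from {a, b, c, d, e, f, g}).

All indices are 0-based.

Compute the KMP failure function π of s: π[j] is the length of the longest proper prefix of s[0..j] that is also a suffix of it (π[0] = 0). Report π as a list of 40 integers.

[0, 0, 0, 1, 1, 0, 0, 0, 0, 0, 0, 0, 1, 0, 0, 0, 0, 0, 0, 0, 0, 0, 1, 1, 0, 0, 0, 0, 0, 0, 0, 0, 0, 0, 1, 2, 1, 0, 0, 0]

π[0] = 0
j=1 s[j]='b': π[1]=0 (border '')
j=2 s[j]='a': π[2]=0 (border '')
j=3 s[j]='f': π[3]=1 (border 'f')
j=4 s[j]='f': k: 1→0; π[4]=1 (border 'f')
j=5 s[j]='g': k: 1→0; π[5]=0 (border '')
j=6 s[j]='d': π[6]=0 (border '')
j=7 s[j]='c': π[7]=0 (border '')
j=8 s[j]='c': π[8]=0 (border '')
j=9 s[j]='b': π[9]=0 (border '')
j=10 s[j]='b': π[10]=0 (border '')
j=11 s[j]='d': π[11]=0 (border '')
j=12 s[j]='f': π[12]=1 (border 'f')
j=13 s[j]='e': k: 1→0; π[13]=0 (border '')
j=14 s[j]='g': π[14]=0 (border '')
j=15 s[j]='b': π[15]=0 (border '')
j=16 s[j]='g': π[16]=0 (border '')
j=17 s[j]='e': π[17]=0 (border '')
j=18 s[j]='d': π[18]=0 (border '')
j=19 s[j]='c': π[19]=0 (border '')
j=20 s[j]='d': π[20]=0 (border '')
j=21 s[j]='a': π[21]=0 (border '')
j=22 s[j]='f': π[22]=1 (border 'f')
j=23 s[j]='f': k: 1→0; π[23]=1 (border 'f')
j=24 s[j]='c': k: 1→0; π[24]=0 (border '')
j=25 s[j]='a': π[25]=0 (border '')
j=26 s[j]='b': π[26]=0 (border '')
j=27 s[j]='g': π[27]=0 (border '')
j=28 s[j]='a': π[28]=0 (border '')
j=29 s[j]='e': π[29]=0 (border '')
j=30 s[j]='d': π[30]=0 (border '')
j=31 s[j]='g': π[31]=0 (border '')
j=32 s[j]='a': π[32]=0 (border '')
j=33 s[j]='g': π[33]=0 (border '')
j=34 s[j]='f': π[34]=1 (border 'f')
j=35 s[j]='b': π[35]=2 (border 'fb')
j=36 s[j]='f': k: 2→0; π[36]=1 (border 'f')
j=37 s[j]='e': k: 1→0; π[37]=0 (border '')
j=38 s[j]='e': π[38]=0 (border '')
j=39 s[j]='d': π[39]=0 (border '')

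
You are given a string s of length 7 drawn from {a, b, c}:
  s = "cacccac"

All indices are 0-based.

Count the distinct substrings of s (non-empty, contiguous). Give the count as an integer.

19

rank→(start, suffix):
  0 → (5, 'ac')
  1 → (1, 'acccac')
  2 → (6, 'c')
  3 → (4, 'cac')
  4 → (0, 'cacccac')
  5 → (3, 'ccac')
  6 → (2, 'cccac')

SA = [5, 1, 6, 4, 0, 3, 2]
i: (SA[i-1],SA[i]) lcp shared
  1: (5,1) 2 'ac'
  2: (1,6) 0 ''
  3: (6,4) 1 'c'
  4: (4,0) 3 'cac'
  5: (0,3) 1 'c'
  6: (3,2) 2 'cc'

n(n+1)/2 = 7·8/2 = 28
Σ LCP = 0 + 2 + 0 + 1 + 3 + 1 + 2 = 9
distinct = 28 − 9 = 19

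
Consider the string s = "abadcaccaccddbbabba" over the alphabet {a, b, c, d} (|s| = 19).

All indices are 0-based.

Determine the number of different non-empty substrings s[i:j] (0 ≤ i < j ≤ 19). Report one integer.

rank→(start, suffix):
  0 → (18, 'a')
  1 → (0, 'abadcaccaccddbbabba')
  2 → (15, 'abba')
  3 → (5, 'accaccddbbabba')
  4 → (8, 'accddbbabba')
  5 → (2, 'adcaccaccddbbabba')
  6 → (17, 'ba')
  7 → (14, 'babba')
  8 → (1, 'badcaccaccddbbabba')
  9 → (16, 'bba')
  10 → (13, 'bbabba')
  11 → (4, 'caccaccddbbabba')
  12 → (7, 'caccddbbabba')
  13 → (6, 'ccaccddbbabba')
  14 → (9, 'ccddbbabba')
  15 → (10, 'cddbbabba')
  16 → (12, 'dbbabba')
  17 → (3, 'dcaccaccddbbabba')
  18 → (11, 'ddbbabba')

SA = [18, 0, 15, 5, 8, 2, 17, 14, 1, 16, 13, 4, 7, 6, 9, 10, 12, 3, 11]
[i] adj suffixes → lcp
  [1] 18/0 → 1 ('a')
  [2] 0/15 → 2 ('ab')
  [3] 15/5 → 1 ('a')
  [4] 5/8 → 3 ('acc')
  [5] 8/2 → 1 ('a')
  [6] 2/17 → 0 ('')
  [7] 17/14 → 2 ('ba')
  [8] 14/1 → 2 ('ba')
  [9] 1/16 → 1 ('b')
  [10] 16/13 → 3 ('bba')
  [11] 13/4 → 0 ('')
  [12] 4/7 → 4 ('cacc')
  [13] 7/6 → 1 ('c')
  [14] 6/9 → 2 ('cc')
  [15] 9/10 → 1 ('c')
  [16] 10/12 → 0 ('')
  [17] 12/3 → 1 ('d')
  [18] 3/11 → 1 ('d')

n(n+1)/2 = 19·20/2 = 190
Σ LCP = 0 + 1 + 2 + 1 + 3 + 1 + 0 + 2 + 2 + 1 + 3 + 0 + 4 + 1 + 2 + 1 + 0 + 1 + 1 = 26
distinct = 190 − 26 = 164

164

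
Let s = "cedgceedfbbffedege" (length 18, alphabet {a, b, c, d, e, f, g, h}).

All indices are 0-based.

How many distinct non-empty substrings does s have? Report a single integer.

rank→(start, suffix):
  0 → (9, 'bbffedege')
  1 → (10, 'bffedege')
  2 → (0, 'cedgceedfbbffedege')
  3 → (4, 'ceedfbbffedege')
  4 → (14, 'dege')
  5 → (7, 'dfbbffedege')
  6 → (2, 'dgceedfbbffedege')
  7 → (17, 'e')
  8 → (13, 'edege')
  9 → (6, 'edfbbffedege')
  10 → (1, 'edgceedfbbffedege')
  11 → (5, 'eedfbbffedege')
  12 → (15, 'ege')
  13 → (8, 'fbbffedege')
  14 → (12, 'fedege')
  15 → (11, 'ffedege')
  16 → (3, 'gceedfbbffedege')
  17 → (16, 'ge')

SA = [9, 10, 0, 4, 14, 7, 2, 17, 13, 6, 1, 5, 15, 8, 12, 11, 3, 16]
i: (SA[i-1],SA[i]) lcp shared
  1: (9,10) 1 'b'
  2: (10,0) 0 ''
  3: (0,4) 2 'ce'
  4: (4,14) 0 ''
  5: (14,7) 1 'd'
  6: (7,2) 1 'd'
  7: (2,17) 0 ''
  8: (17,13) 1 'e'
  9: (13,6) 2 'ed'
  10: (6,1) 2 'ed'
  11: (1,5) 1 'e'
  12: (5,15) 1 'e'
  13: (15,8) 0 ''
  14: (8,12) 1 'f'
  15: (12,11) 1 'f'
  16: (11,3) 0 ''
  17: (3,16) 1 'g'

n(n+1)/2 = 18·19/2 = 171
Σ LCP = 0 + 1 + 0 + 2 + 0 + 1 + 1 + 0 + 1 + 2 + 2 + 1 + 1 + 0 + 1 + 1 + 0 + 1 = 15
distinct = 171 − 15 = 156

156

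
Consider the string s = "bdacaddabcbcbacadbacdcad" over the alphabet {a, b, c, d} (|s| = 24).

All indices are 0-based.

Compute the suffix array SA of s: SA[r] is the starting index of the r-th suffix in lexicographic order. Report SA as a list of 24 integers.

[7, 13, 2, 18, 22, 15, 4, 12, 17, 10, 8, 0, 21, 14, 3, 11, 9, 19, 23, 6, 1, 16, 20, 5]

rank→(start, suffix):
  0 → (7, 'abcbcbacadbacdcad')
  1 → (13, 'acadbacdcad')
  2 → (2, 'acaddabcbcbacadbacdcad')
  3 → (18, 'acdcad')
  4 → (22, 'ad')
  5 → (15, 'adbacdcad')
  6 → (4, 'addabcbcbacadbacdcad')
  7 → (12, 'bacadbacdcad')
  8 → (17, 'bacdcad')
  9 → (10, 'bcbacadbacdcad')
  10 → (8, 'bcbcbacadbacdcad')
  11 → (0, 'bdacaddabcbcbacadbacdcad')
  12 → (21, 'cad')
  13 → (14, 'cadbacdcad')
  14 → (3, 'caddabcbcbacadbacdcad')
  15 → (11, 'cbacadbacdcad')
  16 → (9, 'cbcbacadbacdcad')
  17 → (19, 'cdcad')
  18 → (23, 'd')
  19 → (6, 'dabcbcbacadbacdcad')
  20 → (1, 'dacaddabcbcbacadbacdcad')
  21 → (16, 'dbacdcad')
  22 → (20, 'dcad')
  23 → (5, 'ddabcbcbacadbacdcad')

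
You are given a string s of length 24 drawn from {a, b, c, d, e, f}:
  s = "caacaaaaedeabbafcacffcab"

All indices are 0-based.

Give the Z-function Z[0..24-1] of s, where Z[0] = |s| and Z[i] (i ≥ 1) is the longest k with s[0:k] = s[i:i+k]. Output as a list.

Z[0]=24
i=1: outside box; Z[1]=0
i=2: outside box; Z[2]=0
i=3: outside box; Z[3]=3 extend→box=[3,6)
i=4: min(r-i=2, Z[1]=0)=0; Z[4]=0
i=5: min(r-i=1, Z[2]=0)=0; Z[5]=0
i=6: outside box; Z[6]=0
i=7: outside box; Z[7]=0
i=8: outside box; Z[8]=0
i=9: outside box; Z[9]=0
i=10: outside box; Z[10]=0
i=11: outside box; Z[11]=0
i=12: outside box; Z[12]=0
i=13: outside box; Z[13]=0
i=14: outside box; Z[14]=0
i=15: outside box; Z[15]=0
i=16: outside box; Z[16]=2 extend→box=[16,18)
i=17: min(r-i=1, Z[1]=0)=0; Z[17]=0
i=18: outside box; Z[18]=1 extend→box=[18,19)
i=19: outside box; Z[19]=0
i=20: outside box; Z[20]=0
i=21: outside box; Z[21]=2 extend→box=[21,23)
i=22: min(r-i=1, Z[1]=0)=0; Z[22]=0
i=23: outside box; Z[23]=0

[24, 0, 0, 3, 0, 0, 0, 0, 0, 0, 0, 0, 0, 0, 0, 0, 2, 0, 1, 0, 0, 2, 0, 0]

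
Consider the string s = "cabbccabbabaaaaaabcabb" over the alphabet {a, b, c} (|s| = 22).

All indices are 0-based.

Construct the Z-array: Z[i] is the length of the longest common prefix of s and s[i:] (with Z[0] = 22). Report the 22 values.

Z[0]=22
i=1: i≥r, start 0; Z[1]=0
i=2: i≥r, start 0; Z[2]=0
i=3: i≥r, start 0; Z[3]=0
i=4: i≥r, start 0; Z[4]=1 scan→box=[4,5)
i=5: i≥r, start 0; Z[5]=4 scan→box=[5,9)
i=6: min(r-i=3, Z[1]=0)=0; Z[6]=0
i=7: min(r-i=2, Z[2]=0)=0; Z[7]=0
i=8: min(r-i=1, Z[3]=0)=0; Z[8]=0
i=9: i≥r, start 0; Z[9]=0
i=10: i≥r, start 0; Z[10]=0
i=11: i≥r, start 0; Z[11]=0
i=12: i≥r, start 0; Z[12]=0
i=13: i≥r, start 0; Z[13]=0
i=14: i≥r, start 0; Z[14]=0
i=15: i≥r, start 0; Z[15]=0
i=16: i≥r, start 0; Z[16]=0
i=17: i≥r, start 0; Z[17]=0
i=18: i≥r, start 0; Z[18]=4 scan→box=[18,22)
i=19: min(r-i=3, Z[1]=0)=0; Z[19]=0
i=20: min(r-i=2, Z[2]=0)=0; Z[20]=0
i=21: min(r-i=1, Z[3]=0)=0; Z[21]=0

[22, 0, 0, 0, 1, 4, 0, 0, 0, 0, 0, 0, 0, 0, 0, 0, 0, 0, 4, 0, 0, 0]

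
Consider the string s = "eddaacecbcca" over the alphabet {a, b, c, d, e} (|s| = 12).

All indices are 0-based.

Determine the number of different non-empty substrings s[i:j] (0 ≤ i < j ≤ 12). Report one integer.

71

rank→(start, suffix):
  0 → (11, 'a')
  1 → (3, 'aacecbcca')
  2 → (4, 'acecbcca')
  3 → (8, 'bcca')
  4 → (10, 'ca')
  5 → (7, 'cbcca')
  6 → (9, 'cca')
  7 → (5, 'cecbcca')
  8 → (2, 'daacecbcca')
  9 → (1, 'ddaacecbcca')
  10 → (6, 'ecbcca')
  11 → (0, 'eddaacecbcca')

SA = [11, 3, 4, 8, 10, 7, 9, 5, 2, 1, 6, 0]
[i] adj suffixes → lcp
  [1] 11/3 → 1 ('a')
  [2] 3/4 → 1 ('a')
  [3] 4/8 → 0 ('')
  [4] 8/10 → 0 ('')
  [5] 10/7 → 1 ('c')
  [6] 7/9 → 1 ('c')
  [7] 9/5 → 1 ('c')
  [8] 5/2 → 0 ('')
  [9] 2/1 → 1 ('d')
  [10] 1/6 → 0 ('')
  [11] 6/0 → 1 ('e')

n(n+1)/2 = 12·13/2 = 78
Σ LCP = 0 + 1 + 1 + 0 + 0 + 1 + 1 + 1 + 0 + 1 + 0 + 1 = 7
distinct = 78 − 7 = 71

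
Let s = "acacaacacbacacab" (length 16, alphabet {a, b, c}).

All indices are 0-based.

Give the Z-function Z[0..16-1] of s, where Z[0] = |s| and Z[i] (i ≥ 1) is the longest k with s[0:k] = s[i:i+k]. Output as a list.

[16, 0, 3, 0, 1, 4, 0, 2, 0, 0, 5, 0, 3, 0, 1, 0]

Z[0]=16
i=1: fresh scan; Z[1]=0
i=2: fresh scan; Z[2]=3 grow→box=[2,5)
i=3: min(r-i=2, Z[1]=0)=0; Z[3]=0
i=4: min(r-i=1, Z[2]=3)=1; Z[4]=1
i=5: fresh scan; Z[5]=4 grow→box=[5,9)
i=6: min(r-i=3, Z[1]=0)=0; Z[6]=0
i=7: min(r-i=2, Z[2]=3)=2; Z[7]=2
i=8: min(r-i=1, Z[3]=0)=0; Z[8]=0
i=9: fresh scan; Z[9]=0
i=10: fresh scan; Z[10]=5 grow→box=[10,15)
i=11: min(r-i=4, Z[1]=0)=0; Z[11]=0
i=12: min(r-i=3, Z[2]=3)=3; Z[12]=3
i=13: min(r-i=2, Z[3]=0)=0; Z[13]=0
i=14: min(r-i=1, Z[4]=1)=1; Z[14]=1
i=15: fresh scan; Z[15]=0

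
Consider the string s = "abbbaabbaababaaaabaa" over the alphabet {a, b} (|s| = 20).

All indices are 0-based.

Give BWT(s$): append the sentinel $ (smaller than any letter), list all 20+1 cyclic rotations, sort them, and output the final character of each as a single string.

aabbaabbabaa$aabbaaba

rank  rotation               last
    0  $abbbaabbaababaaaabaa  a
    1  a$abbbaabbaababaaaaba  a
    2  aa$abbbaabbaababaaaab  b
    3  aaaabaa$abbbaabbaabab  b
    4  aaabaa$abbbaabbaababa  a
    5  aabaa$abbbaabbaababaa  a
    6  aababaaaabaa$abbbaabb  b
    7  aabbaababaaaabaa$abbb  b
    8  abaa$abbbaabbaababaaa  a
    9  abaaaabaa$abbbaabbaab  b
   10  ababaaaabaa$abbbaabba  a
   11  abbaababaaaabaa$abbba  a
   12  abbbaabbaababaaaabaa$  $
   13  baa$abbbaabbaababaaaa  a
   14  baaaabaa$abbbaabbaaba  a
   15  baababaaaabaa$abbbaab  b
   16  baabbaababaaaabaa$abb  b
   17  babaaaabaa$abbbaabbaa  a
   18  bbaababaaaabaa$abbbaa  a
   19  bbaabbaababaaaabaa$ab  b
   20  bbbaabbaababaaaabaa$a  a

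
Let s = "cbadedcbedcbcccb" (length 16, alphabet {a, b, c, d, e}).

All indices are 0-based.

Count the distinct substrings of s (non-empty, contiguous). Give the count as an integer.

116

sorted suffixes:
  #0 SA[0]=2  'adedcbedcbcccb'
  #1 SA[1]=15  'b'
  #2 SA[2]=1  'badedcbedcbcccb'
  #3 SA[3]=11  'bcccb'
  #4 SA[4]=7  'bedcbcccb'
  #5 SA[5]=14  'cb'
  #6 SA[6]=0  'cbadedcbedcbcccb'
  #7 SA[7]=10  'cbcccb'
  #8 SA[8]=6  'cbedcbcccb'
  #9 SA[9]=13  'ccb'
  #10 SA[10]=12  'cccb'
  #11 SA[11]=9  'dcbcccb'
  #12 SA[12]=5  'dcbedcbcccb'
  #13 SA[13]=3  'dedcbedcbcccb'
  #14 SA[14]=8  'edcbcccb'
  #15 SA[15]=4  'edcbedcbcccb'

SA = [2, 15, 1, 11, 7, 14, 0, 10, 6, 13, 12, 9, 5, 3, 8, 4]
[i] adj suffixes → lcp
  [1] 2/15 → 0 ('')
  [2] 15/1 → 1 ('b')
  [3] 1/11 → 1 ('b')
  [4] 11/7 → 1 ('b')
  [5] 7/14 → 0 ('')
  [6] 14/0 → 2 ('cb')
  [7] 0/10 → 2 ('cb')
  [8] 10/6 → 2 ('cb')
  [9] 6/13 → 1 ('c')
  [10] 13/12 → 2 ('cc')
  [11] 12/9 → 0 ('')
  [12] 9/5 → 3 ('dcb')
  [13] 5/3 → 1 ('d')
  [14] 3/8 → 0 ('')
  [15] 8/4 → 4 ('edcb')

n(n+1)/2 = 16·17/2 = 136
Σ LCP = 0 + 0 + 1 + 1 + 1 + 0 + 2 + 2 + 2 + 1 + 2 + 0 + 3 + 1 + 0 + 4 = 20
distinct = 136 − 20 = 116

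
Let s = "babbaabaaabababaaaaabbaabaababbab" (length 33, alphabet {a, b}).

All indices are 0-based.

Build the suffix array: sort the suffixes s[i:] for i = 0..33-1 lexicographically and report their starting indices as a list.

[15, 16, 7, 17, 4, 22, 8, 25, 18, 31, 13, 5, 23, 11, 9, 26, 1, 19, 28, 32, 14, 6, 3, 21, 24, 30, 12, 10, 0, 27, 2, 20, 29]

rank→(start, suffix):
  0 → (15, 'aaaaabbaabaababbab')
  1 → (16, 'aaaabbaabaababbab')
  2 → (7, 'aaabababaaaaabbaabaababbab')
  3 → (17, 'aaabbaabaababbab')
  4 → (4, 'aabaaabababaaaaabbaabaababbab')
  5 → (22, 'aabaababbab')
  6 → (8, 'aabababaaaaabbaabaababbab')
  7 → (25, 'aababbab')
  8 → (18, 'aabbaabaababbab')
  9 → (31, 'ab')
  10 → (13, 'abaaaaabbaabaababbab')
  11 → (5, 'abaaabababaaaaabbaabaababbab')
  12 → (23, 'abaababbab')
  13 → (11, 'ababaaaaabbaabaababbab')
  14 → (9, 'abababaaaaabbaabaababbab')
  15 → (26, 'ababbab')
  16 → (1, 'abbaabaaabababaaaaabbaabaababbab')
  17 → (19, 'abbaabaababbab')
  18 → (28, 'abbab')
  19 → (32, 'b')
  20 → (14, 'baaaaabbaabaababbab')
  21 → (6, 'baaabababaaaaabbaabaababbab')
  22 → (3, 'baabaaabababaaaaabbaabaababbab')
  23 → (21, 'baabaababbab')
  24 → (24, 'baababbab')
  25 → (30, 'bab')
  26 → (12, 'babaaaaabbaabaababbab')
  27 → (10, 'bababaaaaabbaabaababbab')
  28 → (0, 'babbaabaaabababaaaaabbaabaababbab')
  29 → (27, 'babbab')
  30 → (2, 'bbaabaaabababaaaaabbaabaababbab')
  31 → (20, 'bbaabaababbab')
  32 → (29, 'bbab')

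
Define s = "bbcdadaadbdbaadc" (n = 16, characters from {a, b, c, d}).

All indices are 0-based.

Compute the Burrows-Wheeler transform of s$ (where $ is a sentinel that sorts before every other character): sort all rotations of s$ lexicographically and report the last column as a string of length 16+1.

rank  rotation           last
    0  $bbcdadaadbdbaadc  c
    1  aadbdbaadc$bbcdad  d
    2  aadc$bbcdadaadbdb  b
    3  adaadbdbaadc$bbcd  d
    4  adbdbaadc$bbcdada  a
    5  adc$bbcdadaadbdba  a
    6  baadc$bbcdadaadbd  d
    7  bbcdadaadbdbaadc$  $
    8  bcdadaadbdbaadc$b  b
    9  bdbaadc$bbcdadaad  d
   10  c$bbcdadaadbdbaad  d
   11  cdadaadbdbaadc$bb  b
   12  daadbdbaadc$bbcda  a
   13  dadaadbdbaadc$bbc  c
   14  dbaadc$bbcdadaadb  b
   15  dbdbaadc$bbcdadaa  a
   16  dc$bbcdadaadbdbaa  a

cdbdaad$bddbacbaa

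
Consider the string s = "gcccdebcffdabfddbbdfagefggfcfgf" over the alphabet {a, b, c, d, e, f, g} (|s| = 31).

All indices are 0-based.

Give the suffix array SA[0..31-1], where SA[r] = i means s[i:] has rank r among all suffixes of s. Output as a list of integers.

sorted suffixes:
  #0 SA[0]=11  'abfddbbdfagefggfcfgf'
  #1 SA[1]=20  'agefggfcfgf'
  #2 SA[2]=16  'bbdfagefggfcfgf'
  #3 SA[3]=6  'bcffdabfddbbdfagefggfcfgf'
  #4 SA[4]=17  'bdfagefggfcfgf'
  #5 SA[5]=12  'bfddbbdfagefggfcfgf'
  #6 SA[6]=1  'cccdebcffdabfddbbdfagefggfcfgf'
  #7 SA[7]=2  'ccdebcffdabfddbbdfagefggfcfgf'
  #8 SA[8]=3  'cdebcffdabfddbbdfagefggfcfgf'
  #9 SA[9]=7  'cffdabfddbbdfagefggfcfgf'
  #10 SA[10]=27  'cfgf'
  #11 SA[11]=10  'dabfddbbdfagefggfcfgf'
  #12 SA[12]=15  'dbbdfagefggfcfgf'
  #13 SA[13]=14  'ddbbdfagefggfcfgf'
  #14 SA[14]=4  'debcffdabfddbbdfagefggfcfgf'
  #15 SA[15]=18  'dfagefggfcfgf'
  #16 SA[16]=5  'ebcffdabfddbbdfagefggfcfgf'
  #17 SA[17]=22  'efggfcfgf'
  #18 SA[18]=30  'f'
  #19 SA[19]=19  'fagefggfcfgf'
  #20 SA[20]=26  'fcfgf'
  #21 SA[21]=9  'fdabfddbbdfagefggfcfgf'
  #22 SA[22]=13  'fddbbdfagefggfcfgf'
  #23 SA[23]=8  'ffdabfddbbdfagefggfcfgf'
  #24 SA[24]=28  'fgf'
  #25 SA[25]=23  'fggfcfgf'
  #26 SA[26]=0  'gcccdebcffdabfddbbdfagefggfcfgf'
  #27 SA[27]=21  'gefggfcfgf'
  #28 SA[28]=29  'gf'
  #29 SA[29]=25  'gfcfgf'
  #30 SA[30]=24  'ggfcfgf'

[11, 20, 16, 6, 17, 12, 1, 2, 3, 7, 27, 10, 15, 14, 4, 18, 5, 22, 30, 19, 26, 9, 13, 8, 28, 23, 0, 21, 29, 25, 24]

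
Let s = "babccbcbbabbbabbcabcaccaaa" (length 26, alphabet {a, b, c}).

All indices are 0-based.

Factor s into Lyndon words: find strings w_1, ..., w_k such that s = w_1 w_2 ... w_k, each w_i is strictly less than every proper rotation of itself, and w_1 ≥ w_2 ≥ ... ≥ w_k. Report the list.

["b", "abccbcbb", "abbbabbcabcacc", "a", "a", "a"]

emit factor 1: 'b' (i=0, period=1)
emit factor 2: 'abccbcbb' (i=1, period=8)
emit factor 3: 'abbbabbcabcacc' (i=9, period=14)
emit factor 4: 'a' (i=23, period=1)
emit factor 5: 'a' (i=24, period=1)
emit factor 6: 'a' (i=25, period=1)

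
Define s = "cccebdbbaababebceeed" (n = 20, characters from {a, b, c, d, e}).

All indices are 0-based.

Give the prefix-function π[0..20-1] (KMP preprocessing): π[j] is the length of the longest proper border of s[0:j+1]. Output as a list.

π[0] = 0
j=1 s[j]='c': π[1]=1 (border 'c')
j=2 s[j]='c': π[2]=2 (border 'cc')
j=3 s[j]='e': k: 2→1→0; π[3]=0 (border '')
j=4 s[j]='b': π[4]=0 (border '')
j=5 s[j]='d': π[5]=0 (border '')
j=6 s[j]='b': π[6]=0 (border '')
j=7 s[j]='b': π[7]=0 (border '')
j=8 s[j]='a': π[8]=0 (border '')
j=9 s[j]='a': π[9]=0 (border '')
j=10 s[j]='b': π[10]=0 (border '')
j=11 s[j]='a': π[11]=0 (border '')
j=12 s[j]='b': π[12]=0 (border '')
j=13 s[j]='e': π[13]=0 (border '')
j=14 s[j]='b': π[14]=0 (border '')
j=15 s[j]='c': π[15]=1 (border 'c')
j=16 s[j]='e': k: 1→0; π[16]=0 (border '')
j=17 s[j]='e': π[17]=0 (border '')
j=18 s[j]='e': π[18]=0 (border '')
j=19 s[j]='d': π[19]=0 (border '')

[0, 1, 2, 0, 0, 0, 0, 0, 0, 0, 0, 0, 0, 0, 0, 1, 0, 0, 0, 0]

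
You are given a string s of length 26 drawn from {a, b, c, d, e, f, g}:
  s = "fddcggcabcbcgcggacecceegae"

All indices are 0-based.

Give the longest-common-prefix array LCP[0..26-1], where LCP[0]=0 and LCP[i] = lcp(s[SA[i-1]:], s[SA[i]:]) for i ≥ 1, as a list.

[0, 1, 1, 0, 2, 0, 1, 1, 1, 2, 1, 2, 3, 0, 1, 0, 1, 1, 1, 0, 0, 2, 1, 2, 1, 2]

rank→(start, suffix):
  0 → (7, 'abcbcgcggacecceegae')
  1 → (16, 'acecceegae')
  2 → (24, 'ae')
  3 → (8, 'bcbcgcggacecceegae')
  4 → (10, 'bcgcggacecceegae')
  5 → (6, 'cabcbcgcggacecceegae')
  6 → (9, 'cbcgcggacecceegae')
  7 → (19, 'cceegae')
  8 → (17, 'cecceegae')
  9 → (20, 'ceegae')
  10 → (11, 'cgcggacecceegae')
  11 → (13, 'cggacecceegae')
  12 → (3, 'cggcabcbcgcggacecceegae')
  13 → (2, 'dcggcabcbcgcggacecceegae')
  14 → (1, 'ddcggcabcbcgcggacecceegae')
  15 → (25, 'e')
  16 → (18, 'ecceegae')
  17 → (21, 'eegae')
  18 → (22, 'egae')
  19 → (0, 'fddcggcabcbcgcggacecceegae')
  20 → (15, 'gacecceegae')
  21 → (23, 'gae')
  22 → (5, 'gcabcbcgcggacecceegae')
  23 → (12, 'gcggacecceegae')
  24 → (14, 'ggacecceegae')
  25 → (4, 'ggcabcbcgcggacecceegae')

SA = [7, 16, 24, 8, 10, 6, 9, 19, 17, 20, 11, 13, 3, 2, 1, 25, 18, 21, 22, 0, 15, 23, 5, 12, 14, 4]
[i] adj suffixes → lcp
  [1] 7/16 → 1 ('a')
  [2] 16/24 → 1 ('a')
  [3] 24/8 → 0 ('')
  [4] 8/10 → 2 ('bc')
  [5] 10/6 → 0 ('')
  [6] 6/9 → 1 ('c')
  [7] 9/19 → 1 ('c')
  [8] 19/17 → 1 ('c')
  [9] 17/20 → 2 ('ce')
  [10] 20/11 → 1 ('c')
  [11] 11/13 → 2 ('cg')
  [12] 13/3 → 3 ('cgg')
  [13] 3/2 → 0 ('')
  [14] 2/1 → 1 ('d')
  [15] 1/25 → 0 ('')
  [16] 25/18 → 1 ('e')
  [17] 18/21 → 1 ('e')
  [18] 21/22 → 1 ('e')
  [19] 22/0 → 0 ('')
  [20] 0/15 → 0 ('')
  [21] 15/23 → 2 ('ga')
  [22] 23/5 → 1 ('g')
  [23] 5/12 → 2 ('gc')
  [24] 12/14 → 1 ('g')
  [25] 14/4 → 2 ('gg')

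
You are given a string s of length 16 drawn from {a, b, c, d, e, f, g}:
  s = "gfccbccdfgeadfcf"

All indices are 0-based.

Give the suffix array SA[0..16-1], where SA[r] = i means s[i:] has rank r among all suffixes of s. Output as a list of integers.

[11, 4, 3, 2, 5, 6, 14, 12, 7, 10, 15, 1, 13, 8, 9, 0]

rank | idx | suffix
   0 |  11 | adfcf
   1 |   4 | bccdfgeadfcf
   2 |   3 | cbccdfgeadfcf
   3 |   2 | ccbccdfgeadfcf
   4 |   5 | ccdfgeadfcf
   5 |   6 | cdfgeadfcf
   6 |  14 | cf
   7 |  12 | dfcf
   8 |   7 | dfgeadfcf
   9 |  10 | eadfcf
  10 |  15 | f
  11 |   1 | fccbccdfgeadfcf
  12 |  13 | fcf
  13 |   8 | fgeadfcf
  14 |   9 | geadfcf
  15 |   0 | gfccbccdfgeadfcf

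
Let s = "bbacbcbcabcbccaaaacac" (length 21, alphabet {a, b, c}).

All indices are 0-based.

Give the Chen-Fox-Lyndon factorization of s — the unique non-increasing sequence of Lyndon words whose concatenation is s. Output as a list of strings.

emit factor 1: 'b' (i=0, period=1)
emit factor 2: 'b' (i=1, period=1)
emit factor 3: 'acbcbc' (i=2, period=6)
emit factor 4: 'abcbcc' (i=8, period=6)
emit factor 5: 'aaaacac' (i=14, period=7)

["b", "b", "acbcbc", "abcbcc", "aaaacac"]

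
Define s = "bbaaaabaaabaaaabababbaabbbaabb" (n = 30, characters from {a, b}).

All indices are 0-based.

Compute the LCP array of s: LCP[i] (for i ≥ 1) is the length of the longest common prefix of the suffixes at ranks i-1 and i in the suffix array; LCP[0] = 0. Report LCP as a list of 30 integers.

sorted suffixes:
  #0 SA[0]=2  'aaaabaaabaaaabababbaabbbaabb'
  #1 SA[1]=11  'aaaabababbaabbbaabb'
  #2 SA[2]=7  'aaabaaaabababbaabbbaabb'
  #3 SA[3]=3  'aaabaaabaaaabababbaabbbaabb'
  #4 SA[4]=12  'aaabababbaabbbaabb'
  #5 SA[5]=8  'aabaaaabababbaabbbaabb'
  #6 SA[6]=4  'aabaaabaaaabababbaabbbaabb'
  #7 SA[7]=13  'aabababbaabbbaabb'
  #8 SA[8]=26  'aabb'
  #9 SA[9]=21  'aabbbaabb'
  #10 SA[10]=9  'abaaaabababbaabbbaabb'
  #11 SA[11]=5  'abaaabaaaabababbaabbbaabb'
  #12 SA[12]=14  'abababbaabbbaabb'
  #13 SA[13]=16  'ababbaabbbaabb'
  #14 SA[14]=27  'abb'
  #15 SA[15]=18  'abbaabbbaabb'
  #16 SA[16]=22  'abbbaabb'
  #17 SA[17]=29  'b'
  #18 SA[18]=1  'baaaabaaabaaaabababbaabbbaabb'
  #19 SA[19]=10  'baaaabababbaabbbaabb'
  #20 SA[20]=6  'baaabaaaabababbaabbbaabb'
  #21 SA[21]=25  'baabb'
  #22 SA[22]=20  'baabbbaabb'
  #23 SA[23]=15  'bababbaabbbaabb'
  #24 SA[24]=17  'babbaabbbaabb'
  #25 SA[25]=28  'bb'
  #26 SA[26]=0  'bbaaaabaaabaaaabababbaabbbaabb'
  #27 SA[27]=24  'bbaabb'
  #28 SA[28]=19  'bbaabbbaabb'
  #29 SA[29]=23  'bbbaabb'

SA = [2, 11, 7, 3, 12, 8, 4, 13, 26, 21, 9, 5, 14, 16, 27, 18, 22, 29, 1, 10, 6, 25, 20, 15, 17, 28, 0, 24, 19, 23]
rank  pair      lcp
   1  s[2:],s[11:]  6  'aaaaba'
   2  s[11:],s[7:]  3  'aaa'
   3  s[7:],s[3:]  7  'aaabaaa'
   4  s[3:],s[12:]  5  'aaaba'
   5  s[12:],s[8:]  2  'aa'
   6  s[8:],s[4:]  6  'aabaaa'
   7  s[4:],s[13:]  4  'aaba'
   8  s[13:],s[26:]  3  'aab'
   9  s[26:],s[21:]  4  'aabb'
  10  s[21:],s[9:]  1  'a'
  11  s[9:],s[5:]  5  'abaaa'
  12  s[5:],s[14:]  3  'aba'
  13  s[14:],s[16:]  4  'abab'
  14  s[16:],s[27:]  2  'ab'
  15  s[27:],s[18:]  3  'abb'
  16  s[18:],s[22:]  3  'abb'
  17  s[22:],s[29:]  0  ''
  18  s[29:],s[1:]  1  'b'
  19  s[1:],s[10:]  7  'baaaaba'
  20  s[10:],s[6:]  4  'baaa'
  21  s[6:],s[25:]  3  'baa'
  22  s[25:],s[20:]  5  'baabb'
  23  s[20:],s[15:]  2  'ba'
  24  s[15:],s[17:]  3  'bab'
  25  s[17:],s[28:]  1  'b'
  26  s[28:],s[0:]  2  'bb'
  27  s[0:],s[24:]  4  'bbaa'
  28  s[24:],s[19:]  6  'bbaabb'
  29  s[19:],s[23:]  2  'bb'

[0, 6, 3, 7, 5, 2, 6, 4, 3, 4, 1, 5, 3, 4, 2, 3, 3, 0, 1, 7, 4, 3, 5, 2, 3, 1, 2, 4, 6, 2]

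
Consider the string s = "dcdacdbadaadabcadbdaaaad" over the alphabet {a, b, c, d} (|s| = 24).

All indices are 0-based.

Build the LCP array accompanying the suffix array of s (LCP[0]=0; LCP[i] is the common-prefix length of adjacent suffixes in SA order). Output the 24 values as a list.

[0, 3, 2, 3, 1, 1, 1, 2, 3, 2, 0, 1, 1, 0, 1, 2, 0, 1, 3, 2, 2, 1, 2, 1]

sorted suffixes:
  #0 SA[0]=19  'aaaad'
  #1 SA[1]=20  'aaad'
  #2 SA[2]=21  'aad'
  #3 SA[3]=9  'aadabcadbdaaaad'
  #4 SA[4]=12  'abcadbdaaaad'
  #5 SA[5]=3  'acdbadaadabcadbdaaaad'
  #6 SA[6]=22  'ad'
  #7 SA[7]=7  'adaadabcadbdaaaad'
  #8 SA[8]=10  'adabcadbdaaaad'
  #9 SA[9]=15  'adbdaaaad'
  #10 SA[10]=6  'badaadabcadbdaaaad'
  #11 SA[11]=13  'bcadbdaaaad'
  #12 SA[12]=17  'bdaaaad'
  #13 SA[13]=14  'cadbdaaaad'
  #14 SA[14]=1  'cdacdbadaadabcadbdaaaad'
  #15 SA[15]=4  'cdbadaadabcadbdaaaad'
  #16 SA[16]=23  'd'
  #17 SA[17]=18  'daaaad'
  #18 SA[18]=8  'daadabcadbdaaaad'
  #19 SA[19]=11  'dabcadbdaaaad'
  #20 SA[20]=2  'dacdbadaadabcadbdaaaad'
  #21 SA[21]=5  'dbadaadabcadbdaaaad'
  #22 SA[22]=16  'dbdaaaad'
  #23 SA[23]=0  'dcdacdbadaadabcadbdaaaad'

SA = [19, 20, 21, 9, 12, 3, 22, 7, 10, 15, 6, 13, 17, 14, 1, 4, 23, 18, 8, 11, 2, 5, 16, 0]
rank  pair      lcp
   1  s[19:],s[20:]  3  'aaa'
   2  s[20:],s[21:]  2  'aa'
   3  s[21:],s[9:]  3  'aad'
   4  s[9:],s[12:]  1  'a'
   5  s[12:],s[3:]  1  'a'
   6  s[3:],s[22:]  1  'a'
   7  s[22:],s[7:]  2  'ad'
   8  s[7:],s[10:]  3  'ada'
   9  s[10:],s[15:]  2  'ad'
  10  s[15:],s[6:]  0  ''
  11  s[6:],s[13:]  1  'b'
  12  s[13:],s[17:]  1  'b'
  13  s[17:],s[14:]  0  ''
  14  s[14:],s[1:]  1  'c'
  15  s[1:],s[4:]  2  'cd'
  16  s[4:],s[23:]  0  ''
  17  s[23:],s[18:]  1  'd'
  18  s[18:],s[8:]  3  'daa'
  19  s[8:],s[11:]  2  'da'
  20  s[11:],s[2:]  2  'da'
  21  s[2:],s[5:]  1  'd'
  22  s[5:],s[16:]  2  'db'
  23  s[16:],s[0:]  1  'd'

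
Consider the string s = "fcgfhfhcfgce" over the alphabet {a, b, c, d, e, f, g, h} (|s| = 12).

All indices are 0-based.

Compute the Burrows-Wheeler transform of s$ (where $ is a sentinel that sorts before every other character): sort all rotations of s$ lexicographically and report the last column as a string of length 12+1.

rank  rotation       last
    0  $fcgfhfhcfgce  e
    1  ce$fcgfhfhcfg  g
    2  cfgce$fcgfhfh  h
    3  cgfhfhcfgce$f  f
    4  e$fcgfhfhcfgc  c
    5  fcgfhfhcfgce$  $
    6  fgce$fcgfhfhc  c
    7  fhcfgce$fcgfh  h
    8  fhfhcfgce$fcg  g
    9  gce$fcgfhfhcf  f
   10  gfhfhcfgce$fc  c
   11  hcfgce$fcgfhf  f
   12  hfhcfgce$fcgf  f

eghfc$chgfcff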